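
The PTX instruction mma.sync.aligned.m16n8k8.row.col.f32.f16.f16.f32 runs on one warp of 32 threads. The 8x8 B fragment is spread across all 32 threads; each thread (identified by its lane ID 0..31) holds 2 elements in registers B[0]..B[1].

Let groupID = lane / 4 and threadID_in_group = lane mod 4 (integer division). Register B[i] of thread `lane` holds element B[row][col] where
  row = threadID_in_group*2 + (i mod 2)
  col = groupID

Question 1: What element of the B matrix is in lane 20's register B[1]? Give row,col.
lane 20: gr=5 (20/4), th=0 (20%4)
i=1: r=0*2+1=1, c=gr=5

1,5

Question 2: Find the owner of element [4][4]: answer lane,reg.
18,0

c=4→G=4  r=4→T=2,p=0
L=4*4+2=18  i=0=0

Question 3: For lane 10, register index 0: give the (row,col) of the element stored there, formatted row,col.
lane 10→10/4=2, 10 mod 4=2
i=0  r:2·2+0→4  c:2

4,2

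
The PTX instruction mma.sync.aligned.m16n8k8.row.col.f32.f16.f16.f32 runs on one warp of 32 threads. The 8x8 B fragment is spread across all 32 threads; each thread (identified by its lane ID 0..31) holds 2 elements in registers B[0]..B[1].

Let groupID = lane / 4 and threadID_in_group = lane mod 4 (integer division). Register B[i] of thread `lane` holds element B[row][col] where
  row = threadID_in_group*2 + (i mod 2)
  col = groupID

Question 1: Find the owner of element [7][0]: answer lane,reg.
3,1

c=0->g=0  r=7->t=3,b0=1
L=0*4+3=3  i=1=1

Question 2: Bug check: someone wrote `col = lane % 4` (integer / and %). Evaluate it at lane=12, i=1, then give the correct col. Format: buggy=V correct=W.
`lane % 4`[12,1]⇒0
lane 12⇒12/4=3, 12 mod 4=0
i=1  r:2·0+1⇒1  c:3
col: 0 vs 3

buggy=0 correct=3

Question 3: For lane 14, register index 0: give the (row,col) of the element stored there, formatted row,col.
4,3

L=14⇒gr=14>>2=3, th=14&3=2
[0]⇒row 2·2+0=4  col gr=3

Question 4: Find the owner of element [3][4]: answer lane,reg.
c=4⇒gr=4  r=3⇒th=1,odd=1
L=4*4+1=17  i=1=1

17,1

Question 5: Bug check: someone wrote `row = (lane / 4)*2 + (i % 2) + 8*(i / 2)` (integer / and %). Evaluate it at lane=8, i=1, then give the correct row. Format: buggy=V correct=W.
`(lane / 4)*2 + (i % 2) + 8*(i / 2)`[8,1]⇒5
lane 8: gr=2 (8/4), th=0 (8%4)
i=1: r=0*2+1=1, c=gr=2
row: 5 vs 1

buggy=5 correct=1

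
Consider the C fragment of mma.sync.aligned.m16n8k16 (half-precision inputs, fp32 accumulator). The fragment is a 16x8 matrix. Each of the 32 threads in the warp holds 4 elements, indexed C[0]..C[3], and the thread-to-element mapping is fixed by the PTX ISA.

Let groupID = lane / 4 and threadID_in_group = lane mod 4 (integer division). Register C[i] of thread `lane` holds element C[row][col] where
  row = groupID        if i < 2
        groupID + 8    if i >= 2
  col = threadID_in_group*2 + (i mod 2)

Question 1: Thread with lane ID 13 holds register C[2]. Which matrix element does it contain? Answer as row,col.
11,2

13: gr=3,th=1
[2] (3+8,1*2+0) = (11,2)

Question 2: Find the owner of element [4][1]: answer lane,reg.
16,1

r=4->g=4,rb=0  c=1->t=0,b0=1
L=4*4+0=16  i=0*2+1=1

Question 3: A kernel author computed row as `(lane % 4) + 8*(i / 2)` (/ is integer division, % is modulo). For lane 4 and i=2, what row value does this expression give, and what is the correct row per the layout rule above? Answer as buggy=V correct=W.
buggy=8 correct=9

`(lane % 4) + 8*(i / 2)`[4,2]->8
L=4->gid=4>>2=1, tid=4&3=0
[2]->row 1+8=9  col 0·2+0=0
row: 8 vs 9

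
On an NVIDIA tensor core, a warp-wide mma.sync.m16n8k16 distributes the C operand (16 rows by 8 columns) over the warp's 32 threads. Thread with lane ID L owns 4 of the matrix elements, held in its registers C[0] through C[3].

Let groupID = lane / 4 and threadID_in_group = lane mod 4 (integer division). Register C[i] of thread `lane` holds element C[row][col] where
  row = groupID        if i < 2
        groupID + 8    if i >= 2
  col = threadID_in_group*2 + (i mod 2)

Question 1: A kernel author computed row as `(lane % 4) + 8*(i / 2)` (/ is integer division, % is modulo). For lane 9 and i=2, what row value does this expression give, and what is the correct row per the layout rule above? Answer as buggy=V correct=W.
buggy=9 correct=10

`(lane % 4) + 8*(i / 2)`[9,2]→9
lane 9: G=2 (9/4), T=1 (9%4)
i=2: r=2+8=10, c=1*2+0=2
row: 9 vs 10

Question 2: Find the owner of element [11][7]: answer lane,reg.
r=11->g=3,rb=1  c=7->t=3,b0=1
L=3*4+3=15  i=1*2+1=3

15,3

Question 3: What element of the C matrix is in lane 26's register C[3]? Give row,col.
lane 26: grp=6 (26/4), tig=2 (26%4)
i=3: r=6+8=14, c=2*2+1=5

14,5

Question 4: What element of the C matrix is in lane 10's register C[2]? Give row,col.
L=10=>grp=10>>2=2, tig=10&3=2
[2]=>row 2+8=10  col 2·2+0=4

10,4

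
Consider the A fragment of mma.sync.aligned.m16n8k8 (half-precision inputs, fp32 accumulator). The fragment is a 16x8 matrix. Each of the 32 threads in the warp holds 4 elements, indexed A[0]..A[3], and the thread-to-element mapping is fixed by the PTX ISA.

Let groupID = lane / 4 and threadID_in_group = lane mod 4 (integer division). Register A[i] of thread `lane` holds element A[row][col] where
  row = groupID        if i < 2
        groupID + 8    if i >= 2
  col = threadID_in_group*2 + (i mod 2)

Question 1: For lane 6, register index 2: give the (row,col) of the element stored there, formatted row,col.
9,4

lane 6: gid=1 (6/4), tid=2 (6%4)
i=2: r=1+8=9, c=2*2+0=4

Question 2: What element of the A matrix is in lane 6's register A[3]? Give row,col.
9,5

6: g=1,t=2
[3] (1+8,2*2+1) = (9,5)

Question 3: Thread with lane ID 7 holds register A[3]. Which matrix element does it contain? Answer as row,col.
9,7

lane 7: gr=1 (7/4), th=3 (7%4)
i=3: r=1+8=9, c=3*2+1=7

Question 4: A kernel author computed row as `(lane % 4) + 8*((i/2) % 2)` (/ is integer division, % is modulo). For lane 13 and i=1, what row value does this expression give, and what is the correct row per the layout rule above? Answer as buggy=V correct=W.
buggy=1 correct=3

`(lane % 4) + 8*((i/2) % 2)`[13,1]⇒1
lane 13: gr=3 (13/4), th=1 (13%4)
i=1: r=3+0=3, c=1*2+1=3
row: 1 vs 3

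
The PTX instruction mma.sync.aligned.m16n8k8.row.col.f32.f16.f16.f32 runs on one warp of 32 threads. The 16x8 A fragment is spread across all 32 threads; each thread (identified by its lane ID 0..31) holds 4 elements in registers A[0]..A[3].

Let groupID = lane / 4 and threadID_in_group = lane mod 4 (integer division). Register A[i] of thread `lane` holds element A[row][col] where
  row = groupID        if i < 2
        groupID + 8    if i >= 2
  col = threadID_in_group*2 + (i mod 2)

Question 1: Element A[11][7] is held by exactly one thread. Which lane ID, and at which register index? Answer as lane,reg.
15,3

r=11→G=3,rhi=1  c=7→T=3,p=1
L=3*4+3=15  i=1*2+1=3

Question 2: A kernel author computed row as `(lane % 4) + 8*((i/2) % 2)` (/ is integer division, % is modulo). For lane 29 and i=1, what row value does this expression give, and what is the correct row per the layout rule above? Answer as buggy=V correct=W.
buggy=1 correct=7

`(lane % 4) + 8*((i/2) % 2)`[29,1]->1
lane 29->29/4=7, 29 mod 4=1
i=1  r:7+0->7  c:2·1+1->3
row: 1 vs 7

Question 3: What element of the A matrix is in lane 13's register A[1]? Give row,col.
3,3

lane 13: g=3 (13/4), t=1 (13%4)
i=1: r=3+0=3, c=1*2+1=3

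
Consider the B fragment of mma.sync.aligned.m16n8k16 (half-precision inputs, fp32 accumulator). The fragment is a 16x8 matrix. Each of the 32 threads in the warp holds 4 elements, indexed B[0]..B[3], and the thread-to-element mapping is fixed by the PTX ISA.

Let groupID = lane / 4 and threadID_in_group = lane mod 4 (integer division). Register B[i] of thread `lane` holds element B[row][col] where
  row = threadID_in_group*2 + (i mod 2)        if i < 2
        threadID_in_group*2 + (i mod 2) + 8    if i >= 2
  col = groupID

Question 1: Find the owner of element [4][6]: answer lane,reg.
26,0

c:6=>grp=6  r:4=>rB=0,tig=2,lo=0
L=6*4+2=26  i=0*2+0=0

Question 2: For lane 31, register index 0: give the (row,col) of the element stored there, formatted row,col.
6,7

lane 31⇒31/4=7, 31 mod 4=3
i=0  r:2·3+0+0⇒6  c:7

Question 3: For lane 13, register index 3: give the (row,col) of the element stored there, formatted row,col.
11,3

lane 13: gr=3 (13/4), th=1 (13%4)
i=3: r=1*2+1+8=11, c=gr=3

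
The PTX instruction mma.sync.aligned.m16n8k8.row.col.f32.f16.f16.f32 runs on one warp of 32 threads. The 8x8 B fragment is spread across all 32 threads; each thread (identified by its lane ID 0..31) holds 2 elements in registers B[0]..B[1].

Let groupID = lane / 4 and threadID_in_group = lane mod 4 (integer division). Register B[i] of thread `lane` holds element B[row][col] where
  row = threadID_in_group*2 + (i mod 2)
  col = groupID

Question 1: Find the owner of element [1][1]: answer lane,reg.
4,1

c=1->g=1  r=1->t=0,b0=1
L=1*4+0=4  i=1=1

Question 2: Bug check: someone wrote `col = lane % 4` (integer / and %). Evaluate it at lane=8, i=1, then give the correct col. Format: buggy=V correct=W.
buggy=0 correct=2

`lane % 4`[8,1]->0
8: g=2,t=0
[1] (0*2+1,2) = (1,2)
col: 0 vs 2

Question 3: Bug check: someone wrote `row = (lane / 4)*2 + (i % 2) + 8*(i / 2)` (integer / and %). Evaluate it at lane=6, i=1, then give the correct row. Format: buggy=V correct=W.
buggy=3 correct=5

`(lane / 4)*2 + (i % 2) + 8*(i / 2)`[6,1]=>3
6: grp=1,tig=2
[1] (2*2+1,1) = (5,1)
row: 3 vs 5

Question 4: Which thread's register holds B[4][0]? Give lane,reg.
c=0⇒gr=0  r=4⇒th=2,odd=0
L=0*4+2=2  i=0=0

2,0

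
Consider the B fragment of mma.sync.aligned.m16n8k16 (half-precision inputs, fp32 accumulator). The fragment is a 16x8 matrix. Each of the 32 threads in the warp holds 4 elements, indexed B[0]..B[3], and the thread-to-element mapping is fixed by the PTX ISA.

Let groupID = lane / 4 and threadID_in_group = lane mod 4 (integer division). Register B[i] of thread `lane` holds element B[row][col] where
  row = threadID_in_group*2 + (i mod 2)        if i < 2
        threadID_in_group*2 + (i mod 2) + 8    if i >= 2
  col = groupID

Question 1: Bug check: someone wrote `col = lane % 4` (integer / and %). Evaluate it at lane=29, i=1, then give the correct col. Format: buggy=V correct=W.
`lane % 4`[29,1]->1
29: g=7,t=1
[1] (1*2+1+0,7) = (3,7)
col: 1 vs 7

buggy=1 correct=7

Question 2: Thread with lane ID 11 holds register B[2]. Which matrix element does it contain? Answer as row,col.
L=11->gid=11>>2=2, tid=11&3=3
[2]->row 3·2+0+8=14  col gid=2

14,2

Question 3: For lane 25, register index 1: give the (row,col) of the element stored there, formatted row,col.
3,6

25: gid=6,tid=1
[1] (1*2+1+0,6) = (3,6)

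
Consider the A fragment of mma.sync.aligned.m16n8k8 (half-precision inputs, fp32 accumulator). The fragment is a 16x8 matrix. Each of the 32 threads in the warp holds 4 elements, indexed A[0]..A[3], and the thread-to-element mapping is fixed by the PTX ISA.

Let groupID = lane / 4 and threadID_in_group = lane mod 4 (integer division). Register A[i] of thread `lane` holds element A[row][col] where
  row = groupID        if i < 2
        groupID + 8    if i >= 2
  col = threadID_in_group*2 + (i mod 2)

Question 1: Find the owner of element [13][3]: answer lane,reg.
21,3

r=13→G=5,rhi=1  c=3→T=1,p=1
L=5*4+1=21  i=1*2+1=3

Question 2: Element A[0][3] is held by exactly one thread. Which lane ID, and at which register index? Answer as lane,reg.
r=0→G=0,rhi=0  c=3→T=1,p=1
L=0*4+1=1  i=0*2+1=1

1,1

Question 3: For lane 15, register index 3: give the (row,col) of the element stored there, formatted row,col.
L=15⇒gr=15>>2=3, th=15&3=3
[3]⇒row 3+8=11  col 3·2+1=7

11,7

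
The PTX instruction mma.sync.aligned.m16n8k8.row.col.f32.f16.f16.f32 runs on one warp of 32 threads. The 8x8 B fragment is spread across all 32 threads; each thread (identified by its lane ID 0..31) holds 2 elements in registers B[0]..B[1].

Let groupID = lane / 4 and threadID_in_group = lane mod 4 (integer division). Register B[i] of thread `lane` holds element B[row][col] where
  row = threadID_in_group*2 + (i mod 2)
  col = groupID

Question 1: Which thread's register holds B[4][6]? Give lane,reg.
26,0

c=6→G=6  r=4→T=2,p=0
L=6*4+2=26  i=0=0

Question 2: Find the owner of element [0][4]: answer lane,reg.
c=4⇒gr=4  r=0⇒th=0,odd=0
L=4*4+0=16  i=0=0

16,0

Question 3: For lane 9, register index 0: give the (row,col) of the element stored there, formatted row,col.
2,2

9: g=2,t=1
[0] (1*2+0,2) = (2,2)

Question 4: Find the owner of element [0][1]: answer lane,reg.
c: 1->gid=1  r: 0->tid=0,i&1=0
L=1*4+0=4  i=0=0

4,0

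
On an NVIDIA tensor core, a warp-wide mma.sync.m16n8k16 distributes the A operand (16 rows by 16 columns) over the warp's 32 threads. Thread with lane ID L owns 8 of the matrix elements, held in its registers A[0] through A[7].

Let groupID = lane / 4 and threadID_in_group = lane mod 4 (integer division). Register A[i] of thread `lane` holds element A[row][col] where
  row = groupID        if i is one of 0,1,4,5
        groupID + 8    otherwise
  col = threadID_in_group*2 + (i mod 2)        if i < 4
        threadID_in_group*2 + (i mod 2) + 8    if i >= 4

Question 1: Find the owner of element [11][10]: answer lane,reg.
13,6

r: 11->gid=3,r8=1  c: 10->c8=1,tid=1,i&1=0
L=3*4+1=13  i=1*4+1*2+0=6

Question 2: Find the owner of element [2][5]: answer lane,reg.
10,1

r=2→G=2,rhi=0  c=5→chi=0,T=2,p=1
L=2*4+2=10  i=0*4+0*2+1=1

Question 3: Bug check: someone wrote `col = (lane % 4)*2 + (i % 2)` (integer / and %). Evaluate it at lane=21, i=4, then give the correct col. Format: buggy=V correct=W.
buggy=2 correct=10

`(lane % 4)*2 + (i % 2)`[21,4]⇒2
lane 21: gr=5 (21/4), th=1 (21%4)
i=4: r=5+0=5, c=1*2+0+8=10
col: 2 vs 10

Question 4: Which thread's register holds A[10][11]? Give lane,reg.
9,7

r=10⇒gr=2,Rb=1  c=11⇒Cb=1,th=1,odd=1
L=2*4+1=9  i=1*4+1*2+1=7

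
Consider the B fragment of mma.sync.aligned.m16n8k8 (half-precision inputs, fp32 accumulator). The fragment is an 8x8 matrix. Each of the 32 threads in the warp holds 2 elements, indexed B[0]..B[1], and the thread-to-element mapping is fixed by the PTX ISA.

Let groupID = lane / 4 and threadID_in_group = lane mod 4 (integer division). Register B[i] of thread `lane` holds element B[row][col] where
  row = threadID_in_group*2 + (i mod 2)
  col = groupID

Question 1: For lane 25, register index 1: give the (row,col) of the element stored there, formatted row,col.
25: g=6,t=1
[1] (1*2+1,6) = (3,6)

3,6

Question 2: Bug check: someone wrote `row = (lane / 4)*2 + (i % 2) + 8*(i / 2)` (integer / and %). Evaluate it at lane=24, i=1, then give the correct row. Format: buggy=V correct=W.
buggy=13 correct=1

`(lane / 4)*2 + (i % 2) + 8*(i / 2)`[24,1]=>13
24: grp=6,tig=0
[1] (0*2+1,6) = (1,6)
row: 13 vs 1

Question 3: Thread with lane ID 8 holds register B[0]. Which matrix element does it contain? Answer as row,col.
0,2

8: g=2,t=0
[0] (0*2+0,2) = (0,2)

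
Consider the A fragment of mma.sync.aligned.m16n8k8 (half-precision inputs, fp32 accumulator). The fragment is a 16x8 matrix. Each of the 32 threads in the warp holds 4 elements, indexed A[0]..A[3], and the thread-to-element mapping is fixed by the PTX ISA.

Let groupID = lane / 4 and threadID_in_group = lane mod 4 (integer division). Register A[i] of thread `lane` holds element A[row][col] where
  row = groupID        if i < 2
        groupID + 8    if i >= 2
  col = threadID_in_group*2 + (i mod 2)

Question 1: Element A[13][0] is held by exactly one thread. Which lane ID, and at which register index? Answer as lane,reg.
20,2

r: 13->gid=5,r8=1  c: 0->tid=0,i&1=0
L=5*4+0=20  i=1*2+0=2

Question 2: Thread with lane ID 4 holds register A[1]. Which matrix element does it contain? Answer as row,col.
1,1

L=4→G=4>>2=1, T=4&3=0
[1]→row 1+0=1  col 0·2+1=1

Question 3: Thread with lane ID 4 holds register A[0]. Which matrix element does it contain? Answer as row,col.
1,0

lane 4->4/4=1, 4 mod 4=0
i=0  r:1+0->1  c:2·0+0->0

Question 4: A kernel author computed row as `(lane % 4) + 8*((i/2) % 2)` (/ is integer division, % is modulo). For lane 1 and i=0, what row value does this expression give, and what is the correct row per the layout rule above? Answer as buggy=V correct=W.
buggy=1 correct=0

`(lane % 4) + 8*((i/2) % 2)`[1,0]->1
lane 1: g=0 (1/4), t=1 (1%4)
i=0: r=0+0=0, c=1*2+0=2
row: 1 vs 0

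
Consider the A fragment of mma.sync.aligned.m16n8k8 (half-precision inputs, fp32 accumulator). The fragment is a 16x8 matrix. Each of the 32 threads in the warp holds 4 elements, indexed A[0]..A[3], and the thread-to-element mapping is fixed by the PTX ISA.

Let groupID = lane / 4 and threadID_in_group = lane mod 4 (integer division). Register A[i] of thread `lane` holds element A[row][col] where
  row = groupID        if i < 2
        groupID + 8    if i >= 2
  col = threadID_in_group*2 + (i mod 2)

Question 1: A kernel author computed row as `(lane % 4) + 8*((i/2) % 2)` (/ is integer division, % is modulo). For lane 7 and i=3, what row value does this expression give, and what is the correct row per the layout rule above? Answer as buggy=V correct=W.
buggy=11 correct=9

`(lane % 4) + 8*((i/2) % 2)`[7,3]->11
L=7->gid=7>>2=1, tid=7&3=3
[3]->row 1+8=9  col 3·2+1=7
row: 11 vs 9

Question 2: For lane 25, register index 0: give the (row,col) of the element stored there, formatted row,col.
lane 25⇒25/4=6, 25 mod 4=1
i=0  r:6+0⇒6  c:2·1+0⇒2

6,2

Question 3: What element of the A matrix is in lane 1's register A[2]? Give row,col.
lane 1->1/4=0, 1 mod 4=1
i=2  r:0+8->8  c:2·1+0->2

8,2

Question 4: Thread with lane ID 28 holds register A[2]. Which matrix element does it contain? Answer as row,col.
15,0

lane 28⇒28/4=7, 28 mod 4=0
i=2  r:7+8⇒15  c:2·0+0⇒0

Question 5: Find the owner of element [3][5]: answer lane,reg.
r:3=>grp=3,rB=0  c:5=>tig=2,lo=1
L=3*4+2=14  i=0*2+1=1

14,1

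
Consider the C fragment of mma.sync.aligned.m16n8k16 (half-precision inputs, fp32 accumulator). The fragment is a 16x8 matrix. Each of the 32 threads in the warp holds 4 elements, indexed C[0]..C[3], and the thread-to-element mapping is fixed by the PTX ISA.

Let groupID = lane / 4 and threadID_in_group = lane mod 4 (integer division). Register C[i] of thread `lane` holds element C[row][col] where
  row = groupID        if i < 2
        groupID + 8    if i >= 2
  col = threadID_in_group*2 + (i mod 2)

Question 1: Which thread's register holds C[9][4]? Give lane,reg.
r: 9->gid=1,r8=1  c: 4->tid=2,i&1=0
L=1*4+2=6  i=1*2+0=2

6,2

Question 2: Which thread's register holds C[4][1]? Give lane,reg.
16,1

r:4=>grp=4,rB=0  c:1=>tig=0,lo=1
L=4*4+0=16  i=0*2+1=1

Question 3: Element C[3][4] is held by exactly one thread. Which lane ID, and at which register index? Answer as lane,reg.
14,0

r: 3->gid=3,r8=0  c: 4->tid=2,i&1=0
L=3*4+2=14  i=0*2+0=0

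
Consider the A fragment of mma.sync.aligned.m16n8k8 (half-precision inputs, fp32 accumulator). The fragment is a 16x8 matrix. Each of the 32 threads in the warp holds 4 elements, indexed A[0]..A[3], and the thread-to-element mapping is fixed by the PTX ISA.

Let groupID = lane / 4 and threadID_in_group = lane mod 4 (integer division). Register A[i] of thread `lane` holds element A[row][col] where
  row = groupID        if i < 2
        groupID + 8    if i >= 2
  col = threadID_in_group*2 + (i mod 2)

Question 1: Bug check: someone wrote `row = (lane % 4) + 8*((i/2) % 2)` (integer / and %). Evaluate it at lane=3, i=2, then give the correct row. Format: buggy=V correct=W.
`(lane % 4) + 8*((i/2) % 2)`[3,2]->11
lane 3->3/4=0, 3 mod 4=3
i=2  r:0+8->8  c:2·3+0->6
row: 11 vs 8

buggy=11 correct=8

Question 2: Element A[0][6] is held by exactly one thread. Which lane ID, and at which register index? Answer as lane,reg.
r=0⇒gr=0,Rb=0  c=6⇒th=3,odd=0
L=0*4+3=3  i=0*2+0=0

3,0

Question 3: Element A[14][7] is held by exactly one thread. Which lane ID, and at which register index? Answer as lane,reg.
r=14⇒gr=6,Rb=1  c=7⇒th=3,odd=1
L=6*4+3=27  i=1*2+1=3

27,3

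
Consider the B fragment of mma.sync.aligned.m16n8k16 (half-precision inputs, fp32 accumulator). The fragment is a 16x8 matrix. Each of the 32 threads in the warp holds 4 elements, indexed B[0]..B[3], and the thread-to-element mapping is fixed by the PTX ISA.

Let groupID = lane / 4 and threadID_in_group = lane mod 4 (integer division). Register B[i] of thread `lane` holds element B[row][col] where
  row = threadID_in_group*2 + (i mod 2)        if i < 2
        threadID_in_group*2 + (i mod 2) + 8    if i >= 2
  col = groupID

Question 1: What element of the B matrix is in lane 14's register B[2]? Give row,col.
12,3

lane 14: G=3 (14/4), T=2 (14%4)
i=2: r=2*2+0+8=12, c=G=3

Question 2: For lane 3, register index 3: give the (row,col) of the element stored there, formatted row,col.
L=3->gid=3>>2=0, tid=3&3=3
[3]->row 3·2+1+8=15  col gid=0

15,0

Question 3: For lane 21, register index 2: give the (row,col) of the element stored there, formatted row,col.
lane 21: G=5 (21/4), T=1 (21%4)
i=2: r=1*2+0+8=10, c=G=5

10,5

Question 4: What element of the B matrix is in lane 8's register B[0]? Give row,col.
0,2

lane 8->8/4=2, 8 mod 4=0
i=0  r:2·0+0+0->0  c:2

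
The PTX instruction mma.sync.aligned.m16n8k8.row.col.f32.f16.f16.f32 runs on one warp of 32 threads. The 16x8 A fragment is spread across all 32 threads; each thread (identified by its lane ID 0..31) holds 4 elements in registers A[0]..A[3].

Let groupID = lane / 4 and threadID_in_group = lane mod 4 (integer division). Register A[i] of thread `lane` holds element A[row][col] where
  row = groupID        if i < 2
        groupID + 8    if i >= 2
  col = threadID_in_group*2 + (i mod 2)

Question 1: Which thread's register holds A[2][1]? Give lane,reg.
r=2→G=2,rhi=0  c=1→T=0,p=1
L=2*4+0=8  i=0*2+1=1

8,1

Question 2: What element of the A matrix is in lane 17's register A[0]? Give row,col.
4,2

L=17->g=17>>2=4, t=17&3=1
[0]->row 4+0=4  col 1·2+0=2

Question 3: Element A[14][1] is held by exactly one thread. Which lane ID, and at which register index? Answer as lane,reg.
24,3

r:14=>grp=6,rB=1  c:1=>tig=0,lo=1
L=6*4+0=24  i=1*2+1=3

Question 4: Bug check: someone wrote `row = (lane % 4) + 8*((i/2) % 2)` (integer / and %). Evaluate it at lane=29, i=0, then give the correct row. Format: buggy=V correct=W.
`(lane % 4) + 8*((i/2) % 2)`[29,0]=>1
lane 29: grp=7 (29/4), tig=1 (29%4)
i=0: r=7+0=7, c=1*2+0=2
row: 1 vs 7

buggy=1 correct=7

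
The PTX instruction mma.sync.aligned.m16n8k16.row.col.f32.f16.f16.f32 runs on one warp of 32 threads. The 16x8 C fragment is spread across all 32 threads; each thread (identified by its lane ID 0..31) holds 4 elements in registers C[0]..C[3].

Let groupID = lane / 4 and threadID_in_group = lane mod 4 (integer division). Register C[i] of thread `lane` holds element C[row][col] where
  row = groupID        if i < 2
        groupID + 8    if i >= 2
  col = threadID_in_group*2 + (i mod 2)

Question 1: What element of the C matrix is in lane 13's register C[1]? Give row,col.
lane 13⇒13/4=3, 13 mod 4=1
i=1  r:3+0⇒3  c:2·1+1⇒3

3,3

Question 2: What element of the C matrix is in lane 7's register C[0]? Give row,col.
1,6

lane 7→7/4=1, 7 mod 4=3
i=0  r:1+0→1  c:2·3+0→6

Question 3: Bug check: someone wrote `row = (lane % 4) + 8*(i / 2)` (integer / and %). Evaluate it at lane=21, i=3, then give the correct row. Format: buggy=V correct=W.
buggy=9 correct=13

`(lane % 4) + 8*(i / 2)`[21,3]=>9
L=21=>grp=21>>2=5, tig=21&3=1
[3]=>row 5+8=13  col 1·2+1=3
row: 9 vs 13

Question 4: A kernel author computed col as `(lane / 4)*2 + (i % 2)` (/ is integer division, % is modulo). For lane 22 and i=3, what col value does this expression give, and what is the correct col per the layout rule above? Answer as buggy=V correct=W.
buggy=11 correct=5

`(lane / 4)*2 + (i % 2)`[22,3]=>11
lane 22=>22/4=5, 22 mod 4=2
i=3  r:5+8=>13  c:2·2+1=>5
col: 11 vs 5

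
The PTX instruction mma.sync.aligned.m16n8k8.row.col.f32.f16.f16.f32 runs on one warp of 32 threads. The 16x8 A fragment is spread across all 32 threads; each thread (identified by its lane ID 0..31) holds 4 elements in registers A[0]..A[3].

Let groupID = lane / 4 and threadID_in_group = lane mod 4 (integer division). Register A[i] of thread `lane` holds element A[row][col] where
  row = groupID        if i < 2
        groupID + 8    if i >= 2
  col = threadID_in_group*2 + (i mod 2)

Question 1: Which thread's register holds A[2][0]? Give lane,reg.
8,0

r=2→G=2,rhi=0  c=0→T=0,p=0
L=2*4+0=8  i=0*2+0=0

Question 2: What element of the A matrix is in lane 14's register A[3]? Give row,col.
11,5

14: grp=3,tig=2
[3] (3+8,2*2+1) = (11,5)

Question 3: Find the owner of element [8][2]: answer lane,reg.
1,2

r=8->g=0,rb=1  c=2->t=1,b0=0
L=0*4+1=1  i=1*2+0=2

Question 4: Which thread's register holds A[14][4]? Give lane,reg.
26,2

r=14->g=6,rb=1  c=4->t=2,b0=0
L=6*4+2=26  i=1*2+0=2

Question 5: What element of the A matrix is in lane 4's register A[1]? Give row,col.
lane 4: G=1 (4/4), T=0 (4%4)
i=1: r=1+0=1, c=0*2+1=1

1,1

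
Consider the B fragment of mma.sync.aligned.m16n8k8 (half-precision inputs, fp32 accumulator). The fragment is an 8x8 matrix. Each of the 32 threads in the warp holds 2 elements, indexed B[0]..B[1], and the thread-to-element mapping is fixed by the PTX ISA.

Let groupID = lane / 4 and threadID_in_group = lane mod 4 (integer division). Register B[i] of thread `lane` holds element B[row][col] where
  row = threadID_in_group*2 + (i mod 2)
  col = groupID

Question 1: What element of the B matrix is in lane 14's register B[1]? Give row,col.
lane 14→14/4=3, 14 mod 4=2
i=1  r:2·2+1→5  c:3

5,3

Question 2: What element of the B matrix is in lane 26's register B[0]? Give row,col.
4,6

lane 26⇒26/4=6, 26 mod 4=2
i=0  r:2·2+0⇒4  c:6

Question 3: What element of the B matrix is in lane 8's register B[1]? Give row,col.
lane 8⇒8/4=2, 8 mod 4=0
i=1  r:2·0+1⇒1  c:2

1,2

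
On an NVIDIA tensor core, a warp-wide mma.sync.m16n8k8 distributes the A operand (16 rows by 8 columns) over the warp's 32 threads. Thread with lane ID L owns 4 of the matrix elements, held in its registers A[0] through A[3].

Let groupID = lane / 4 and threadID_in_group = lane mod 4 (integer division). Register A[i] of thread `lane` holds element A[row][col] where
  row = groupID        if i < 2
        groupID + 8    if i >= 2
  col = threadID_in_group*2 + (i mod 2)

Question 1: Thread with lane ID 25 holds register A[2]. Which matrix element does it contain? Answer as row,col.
25: gid=6,tid=1
[2] (6+8,1*2+0) = (14,2)

14,2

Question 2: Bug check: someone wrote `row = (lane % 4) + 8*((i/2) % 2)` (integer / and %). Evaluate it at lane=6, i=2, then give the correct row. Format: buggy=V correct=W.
buggy=10 correct=9

`(lane % 4) + 8*((i/2) % 2)`[6,2]⇒10
lane 6: gr=1 (6/4), th=2 (6%4)
i=2: r=1+8=9, c=2*2+0=4
row: 10 vs 9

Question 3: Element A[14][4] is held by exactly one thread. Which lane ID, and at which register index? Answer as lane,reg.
r=14⇒gr=6,Rb=1  c=4⇒th=2,odd=0
L=6*4+2=26  i=1*2+0=2

26,2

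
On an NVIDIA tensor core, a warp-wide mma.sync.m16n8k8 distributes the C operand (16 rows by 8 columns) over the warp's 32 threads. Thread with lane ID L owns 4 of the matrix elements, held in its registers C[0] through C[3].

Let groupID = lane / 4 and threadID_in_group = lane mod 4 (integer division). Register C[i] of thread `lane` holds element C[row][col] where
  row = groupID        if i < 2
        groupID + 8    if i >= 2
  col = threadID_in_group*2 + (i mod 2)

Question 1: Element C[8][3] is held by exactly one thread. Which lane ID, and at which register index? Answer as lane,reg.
1,3

r=8→G=0,rhi=1  c=3→T=1,p=1
L=0*4+1=1  i=1*2+1=3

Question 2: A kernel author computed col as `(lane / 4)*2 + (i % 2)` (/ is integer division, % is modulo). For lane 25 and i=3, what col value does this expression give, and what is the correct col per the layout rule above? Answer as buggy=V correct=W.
`(lane / 4)*2 + (i % 2)`[25,3]->13
lane 25->25/4=6, 25 mod 4=1
i=3  r:6+8->14  c:2·1+1->3
col: 13 vs 3

buggy=13 correct=3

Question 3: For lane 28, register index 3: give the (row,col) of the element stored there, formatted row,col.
L=28=>grp=28>>2=7, tig=28&3=0
[3]=>row 7+8=15  col 0·2+1=1

15,1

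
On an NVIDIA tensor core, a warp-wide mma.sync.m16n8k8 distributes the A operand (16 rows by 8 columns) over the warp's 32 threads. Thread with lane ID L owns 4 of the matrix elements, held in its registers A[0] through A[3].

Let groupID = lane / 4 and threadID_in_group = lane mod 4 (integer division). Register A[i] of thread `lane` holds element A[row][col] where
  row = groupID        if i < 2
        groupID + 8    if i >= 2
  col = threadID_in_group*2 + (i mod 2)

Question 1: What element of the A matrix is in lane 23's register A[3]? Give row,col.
13,7

L=23->gid=23>>2=5, tid=23&3=3
[3]->row 5+8=13  col 3·2+1=7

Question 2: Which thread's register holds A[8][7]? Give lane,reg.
r=8->g=0,rb=1  c=7->t=3,b0=1
L=0*4+3=3  i=1*2+1=3

3,3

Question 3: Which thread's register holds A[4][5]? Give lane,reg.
r=4→G=4,rhi=0  c=5→T=2,p=1
L=4*4+2=18  i=0*2+1=1

18,1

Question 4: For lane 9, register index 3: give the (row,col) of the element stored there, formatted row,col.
10,3

lane 9: G=2 (9/4), T=1 (9%4)
i=3: r=2+8=10, c=1*2+1=3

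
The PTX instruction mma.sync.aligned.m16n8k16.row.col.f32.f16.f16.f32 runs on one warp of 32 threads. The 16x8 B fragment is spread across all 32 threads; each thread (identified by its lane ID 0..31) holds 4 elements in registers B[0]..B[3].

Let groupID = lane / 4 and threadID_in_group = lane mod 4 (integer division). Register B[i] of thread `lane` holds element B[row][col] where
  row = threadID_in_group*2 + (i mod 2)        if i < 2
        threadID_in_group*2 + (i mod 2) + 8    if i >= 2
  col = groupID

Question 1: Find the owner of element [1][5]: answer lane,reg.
20,1

c:5=>grp=5  r:1=>rB=0,tig=0,lo=1
L=5*4+0=20  i=0*2+1=1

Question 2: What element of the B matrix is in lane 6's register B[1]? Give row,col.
5,1

L=6->g=6>>2=1, t=6&3=2
[1]->row 2·2+1+0=5  col g=1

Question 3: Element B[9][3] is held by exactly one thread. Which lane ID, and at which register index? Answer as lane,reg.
12,3

c=3->g=3  r=9->rb=1,t=0,b0=1
L=3*4+0=12  i=1*2+1=3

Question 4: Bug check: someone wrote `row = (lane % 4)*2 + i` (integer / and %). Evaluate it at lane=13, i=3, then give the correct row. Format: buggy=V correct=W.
buggy=5 correct=11

`(lane % 4)*2 + i`[13,3]⇒5
L=13⇒gr=13>>2=3, th=13&3=1
[3]⇒row 1·2+1+8=11  col gr=3
row: 5 vs 11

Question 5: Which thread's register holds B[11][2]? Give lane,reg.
c:2=>grp=2  r:11=>rB=1,tig=1,lo=1
L=2*4+1=9  i=1*2+1=3

9,3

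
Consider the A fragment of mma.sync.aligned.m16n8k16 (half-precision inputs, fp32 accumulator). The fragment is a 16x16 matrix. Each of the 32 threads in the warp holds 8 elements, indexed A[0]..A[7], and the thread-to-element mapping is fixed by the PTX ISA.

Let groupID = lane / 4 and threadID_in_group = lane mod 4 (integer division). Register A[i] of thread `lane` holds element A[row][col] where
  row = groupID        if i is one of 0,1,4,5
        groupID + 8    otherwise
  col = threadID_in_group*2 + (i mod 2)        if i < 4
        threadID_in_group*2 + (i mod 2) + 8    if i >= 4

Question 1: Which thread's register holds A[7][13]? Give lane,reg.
30,5

r: 7->gid=7,r8=0  c: 13->c8=1,tid=2,i&1=1
L=7*4+2=30  i=1*4+0*2+1=5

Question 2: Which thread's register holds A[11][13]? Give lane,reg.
14,7

r=11->g=3,rb=1  c=13->cb=1,t=2,b0=1
L=3*4+2=14  i=1*4+1*2+1=7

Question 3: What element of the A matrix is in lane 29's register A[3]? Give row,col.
lane 29->29/4=7, 29 mod 4=1
i=3  r:7+8->15  c:2·1+1+0->3

15,3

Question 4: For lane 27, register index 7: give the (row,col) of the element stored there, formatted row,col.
lane 27: g=6 (27/4), t=3 (27%4)
i=7: r=6+8=14, c=3*2+1+8=15

14,15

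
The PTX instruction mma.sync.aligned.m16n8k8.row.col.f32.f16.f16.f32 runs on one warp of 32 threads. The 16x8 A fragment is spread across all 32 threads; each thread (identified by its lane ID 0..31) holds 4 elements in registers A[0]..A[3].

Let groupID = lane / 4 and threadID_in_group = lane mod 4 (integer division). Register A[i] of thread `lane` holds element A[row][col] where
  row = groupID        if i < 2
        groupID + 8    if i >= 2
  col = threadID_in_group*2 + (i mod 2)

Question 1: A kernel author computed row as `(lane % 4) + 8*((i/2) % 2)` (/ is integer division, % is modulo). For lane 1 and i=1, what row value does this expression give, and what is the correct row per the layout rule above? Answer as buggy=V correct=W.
`(lane % 4) + 8*((i/2) % 2)`[1,1]->1
L=1->g=1>>2=0, t=1&3=1
[1]->row 0+0=0  col 1·2+1=3
row: 1 vs 0

buggy=1 correct=0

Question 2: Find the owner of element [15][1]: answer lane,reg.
r=15⇒gr=7,Rb=1  c=1⇒th=0,odd=1
L=7*4+0=28  i=1*2+1=3

28,3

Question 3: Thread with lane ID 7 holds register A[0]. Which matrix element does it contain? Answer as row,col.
1,6

L=7->g=7>>2=1, t=7&3=3
[0]->row 1+0=1  col 3·2+0=6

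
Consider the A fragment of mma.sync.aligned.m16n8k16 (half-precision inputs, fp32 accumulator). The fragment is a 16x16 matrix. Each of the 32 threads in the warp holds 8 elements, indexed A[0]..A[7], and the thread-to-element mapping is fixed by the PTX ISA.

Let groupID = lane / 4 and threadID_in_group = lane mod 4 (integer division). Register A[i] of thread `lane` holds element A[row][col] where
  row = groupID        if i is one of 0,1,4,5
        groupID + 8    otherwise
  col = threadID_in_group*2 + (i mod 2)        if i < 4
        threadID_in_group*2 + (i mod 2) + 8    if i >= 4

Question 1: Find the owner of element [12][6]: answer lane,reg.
19,2

r=12→G=4,rhi=1  c=6→chi=0,T=3,p=0
L=4*4+3=19  i=0*4+1*2+0=2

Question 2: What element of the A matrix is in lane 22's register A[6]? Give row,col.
lane 22→22/4=5, 22 mod 4=2
i=6  r:5+8→13  c:2·2+0+8→12

13,12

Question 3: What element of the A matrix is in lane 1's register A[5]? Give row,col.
0,11

1: g=0,t=1
[5] (0+0,1*2+1+8) = (0,11)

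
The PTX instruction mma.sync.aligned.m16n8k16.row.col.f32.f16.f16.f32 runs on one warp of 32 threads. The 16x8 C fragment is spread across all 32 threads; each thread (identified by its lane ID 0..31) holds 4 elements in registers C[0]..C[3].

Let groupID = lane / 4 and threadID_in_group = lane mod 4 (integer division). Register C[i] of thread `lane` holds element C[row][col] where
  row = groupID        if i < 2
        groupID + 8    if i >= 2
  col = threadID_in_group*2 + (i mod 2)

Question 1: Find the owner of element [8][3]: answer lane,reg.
r: 8->gid=0,r8=1  c: 3->tid=1,i&1=1
L=0*4+1=1  i=1*2+1=3

1,3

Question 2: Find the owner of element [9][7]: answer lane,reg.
7,3

r=9->g=1,rb=1  c=7->t=3,b0=1
L=1*4+3=7  i=1*2+1=3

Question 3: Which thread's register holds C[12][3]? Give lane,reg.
r=12⇒gr=4,Rb=1  c=3⇒th=1,odd=1
L=4*4+1=17  i=1*2+1=3

17,3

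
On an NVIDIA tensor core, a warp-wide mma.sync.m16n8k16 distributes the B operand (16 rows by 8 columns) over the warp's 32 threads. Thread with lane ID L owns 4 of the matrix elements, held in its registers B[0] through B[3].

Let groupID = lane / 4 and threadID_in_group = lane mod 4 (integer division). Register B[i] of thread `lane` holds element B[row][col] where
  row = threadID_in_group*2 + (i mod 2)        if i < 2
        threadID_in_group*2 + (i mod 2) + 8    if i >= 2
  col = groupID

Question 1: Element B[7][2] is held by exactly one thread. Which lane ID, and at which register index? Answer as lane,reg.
11,1

c=2→G=2  r=7→rhi=0,T=3,p=1
L=2*4+3=11  i=0*2+1=1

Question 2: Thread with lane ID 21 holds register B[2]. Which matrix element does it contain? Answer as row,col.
10,5

21: G=5,T=1
[2] (1*2+0+8,5) = (10,5)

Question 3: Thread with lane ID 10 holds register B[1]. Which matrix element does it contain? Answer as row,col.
5,2

10: grp=2,tig=2
[1] (2*2+1+0,2) = (5,2)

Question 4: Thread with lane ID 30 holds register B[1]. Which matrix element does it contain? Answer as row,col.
5,7

lane 30: g=7 (30/4), t=2 (30%4)
i=1: r=2*2+1+0=5, c=g=7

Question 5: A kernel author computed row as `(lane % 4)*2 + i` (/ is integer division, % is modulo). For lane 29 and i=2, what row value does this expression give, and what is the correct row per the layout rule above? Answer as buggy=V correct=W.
`(lane % 4)*2 + i`[29,2]->4
lane 29->29/4=7, 29 mod 4=1
i=2  r:2·1+0+8->10  c:7
row: 4 vs 10

buggy=4 correct=10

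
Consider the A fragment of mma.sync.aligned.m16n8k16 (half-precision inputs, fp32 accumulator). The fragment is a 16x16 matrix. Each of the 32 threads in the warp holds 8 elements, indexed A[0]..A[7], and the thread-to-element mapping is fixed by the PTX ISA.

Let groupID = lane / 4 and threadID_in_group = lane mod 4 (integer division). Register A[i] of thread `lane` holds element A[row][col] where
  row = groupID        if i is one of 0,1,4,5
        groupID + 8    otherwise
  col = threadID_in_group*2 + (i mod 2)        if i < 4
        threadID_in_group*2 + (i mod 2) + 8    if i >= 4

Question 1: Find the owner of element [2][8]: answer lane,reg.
8,4

r=2->g=2,rb=0  c=8->cb=1,t=0,b0=0
L=2*4+0=8  i=1*4+0*2+0=4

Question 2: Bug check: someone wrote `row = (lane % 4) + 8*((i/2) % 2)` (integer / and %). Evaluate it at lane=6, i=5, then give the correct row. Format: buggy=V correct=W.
buggy=2 correct=1

`(lane % 4) + 8*((i/2) % 2)`[6,5]->2
L=6->g=6>>2=1, t=6&3=2
[5]->row 1+0=1  col 2·2+1+8=13
row: 2 vs 1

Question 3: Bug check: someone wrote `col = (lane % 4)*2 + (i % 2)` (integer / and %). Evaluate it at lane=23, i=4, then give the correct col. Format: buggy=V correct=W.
`(lane % 4)*2 + (i % 2)`[23,4]->6
lane 23->23/4=5, 23 mod 4=3
i=4  r:5+0->5  c:2·3+0+8->14
col: 6 vs 14

buggy=6 correct=14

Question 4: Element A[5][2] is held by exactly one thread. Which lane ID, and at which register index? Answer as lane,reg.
21,0

r:5=>grp=5,rB=0  c:2=>cB=0,tig=1,lo=0
L=5*4+1=21  i=0*4+0*2+0=0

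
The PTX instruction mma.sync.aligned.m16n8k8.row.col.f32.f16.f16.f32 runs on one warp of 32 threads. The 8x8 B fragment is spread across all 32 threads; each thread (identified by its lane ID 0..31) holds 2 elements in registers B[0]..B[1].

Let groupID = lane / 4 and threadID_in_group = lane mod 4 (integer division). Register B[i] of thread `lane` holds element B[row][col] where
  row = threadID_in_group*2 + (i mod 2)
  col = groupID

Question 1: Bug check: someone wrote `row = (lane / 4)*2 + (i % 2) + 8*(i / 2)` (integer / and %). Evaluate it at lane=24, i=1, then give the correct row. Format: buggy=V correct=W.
buggy=13 correct=1

`(lane / 4)*2 + (i % 2) + 8*(i / 2)`[24,1]->13
24: g=6,t=0
[1] (0*2+1,6) = (1,6)
row: 13 vs 1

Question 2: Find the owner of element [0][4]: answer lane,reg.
16,0

c:4=>grp=4  r:0=>tig=0,lo=0
L=4*4+0=16  i=0=0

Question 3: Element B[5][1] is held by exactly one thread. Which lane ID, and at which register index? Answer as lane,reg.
6,1

c=1⇒gr=1  r=5⇒th=2,odd=1
L=1*4+2=6  i=1=1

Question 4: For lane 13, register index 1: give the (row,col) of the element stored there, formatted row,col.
L=13->g=13>>2=3, t=13&3=1
[1]->row 1·2+1=3  col g=3

3,3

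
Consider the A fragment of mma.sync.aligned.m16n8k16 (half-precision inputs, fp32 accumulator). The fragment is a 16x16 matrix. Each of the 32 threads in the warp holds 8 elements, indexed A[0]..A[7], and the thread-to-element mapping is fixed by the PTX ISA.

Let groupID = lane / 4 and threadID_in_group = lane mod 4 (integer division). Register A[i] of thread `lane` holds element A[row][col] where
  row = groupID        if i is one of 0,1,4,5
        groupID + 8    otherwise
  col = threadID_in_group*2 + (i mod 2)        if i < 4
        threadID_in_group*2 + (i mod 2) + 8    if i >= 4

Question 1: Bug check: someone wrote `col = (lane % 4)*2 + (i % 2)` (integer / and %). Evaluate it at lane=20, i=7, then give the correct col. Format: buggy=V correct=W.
buggy=1 correct=9

`(lane % 4)*2 + (i % 2)`[20,7]⇒1
lane 20: gr=5 (20/4), th=0 (20%4)
i=7: r=5+8=13, c=0*2+1+8=9
col: 1 vs 9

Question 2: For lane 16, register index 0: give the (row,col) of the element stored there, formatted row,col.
L=16→G=16>>2=4, T=16&3=0
[0]→row 4+0=4  col 0·2+0+0=0

4,0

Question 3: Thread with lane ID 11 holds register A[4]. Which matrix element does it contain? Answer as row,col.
2,14

11: gid=2,tid=3
[4] (2+0,3*2+0+8) = (2,14)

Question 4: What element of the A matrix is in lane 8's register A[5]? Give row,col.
lane 8: G=2 (8/4), T=0 (8%4)
i=5: r=2+0=2, c=0*2+1+8=9

2,9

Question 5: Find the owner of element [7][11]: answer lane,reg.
29,5

r=7⇒gr=7,Rb=0  c=11⇒Cb=1,th=1,odd=1
L=7*4+1=29  i=1*4+0*2+1=5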